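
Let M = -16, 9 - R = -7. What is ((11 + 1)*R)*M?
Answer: -3072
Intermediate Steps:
R = 16 (R = 9 - 1*(-7) = 9 + 7 = 16)
((11 + 1)*R)*M = ((11 + 1)*16)*(-16) = (12*16)*(-16) = 192*(-16) = -3072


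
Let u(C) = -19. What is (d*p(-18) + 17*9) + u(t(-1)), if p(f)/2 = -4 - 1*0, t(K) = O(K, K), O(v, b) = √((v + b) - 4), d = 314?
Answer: -2378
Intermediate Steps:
O(v, b) = √(-4 + b + v) (O(v, b) = √((b + v) - 4) = √(-4 + b + v))
t(K) = √(-4 + 2*K) (t(K) = √(-4 + K + K) = √(-4 + 2*K))
p(f) = -8 (p(f) = 2*(-4 - 1*0) = 2*(-4 + 0) = 2*(-4) = -8)
(d*p(-18) + 17*9) + u(t(-1)) = (314*(-8) + 17*9) - 19 = (-2512 + 153) - 19 = -2359 - 19 = -2378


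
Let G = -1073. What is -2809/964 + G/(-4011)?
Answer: -10232527/3866604 ≈ -2.6464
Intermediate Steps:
-2809/964 + G/(-4011) = -2809/964 - 1073/(-4011) = -2809*1/964 - 1073*(-1/4011) = -2809/964 + 1073/4011 = -10232527/3866604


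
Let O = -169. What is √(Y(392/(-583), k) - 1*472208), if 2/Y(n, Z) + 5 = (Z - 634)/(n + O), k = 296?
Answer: I*√41804938472858006/297541 ≈ 687.17*I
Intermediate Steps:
Y(n, Z) = 2/(-5 + (-634 + Z)/(-169 + n)) (Y(n, Z) = 2/(-5 + (Z - 634)/(n - 169)) = 2/(-5 + (-634 + Z)/(-169 + n)))
√(Y(392/(-583), k) - 1*472208) = √(2*(-169 + 392/(-583))/(211 + 296 - 1960/(-583)) - 1*472208) = √(2*(-169 + 392*(-1/583))/(211 + 296 - 1960*(-1)/583) - 472208) = √(2*(-169 - 392/583)/(211 + 296 - 5*(-392/583)) - 472208) = √(2*(-98919/583)/(211 + 296 + 1960/583) - 472208) = √(2*(-98919/583)/(297541/583) - 472208) = √(2*(583/297541)*(-98919/583) - 472208) = √(-197838/297541 - 472208) = √(-140501438366/297541) = I*√41804938472858006/297541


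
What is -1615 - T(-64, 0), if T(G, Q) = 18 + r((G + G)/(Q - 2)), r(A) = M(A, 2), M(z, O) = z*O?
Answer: -1761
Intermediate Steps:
M(z, O) = O*z
r(A) = 2*A
T(G, Q) = 18 + 4*G/(-2 + Q) (T(G, Q) = 18 + 2*((G + G)/(Q - 2)) = 18 + 2*((2*G)/(-2 + Q)) = 18 + 2*(2*G/(-2 + Q)) = 18 + 4*G/(-2 + Q))
-1615 - T(-64, 0) = -1615 - 2*(-18 + 2*(-64) + 9*0)/(-2 + 0) = -1615 - 2*(-18 - 128 + 0)/(-2) = -1615 - 2*(-1)*(-146)/2 = -1615 - 1*146 = -1615 - 146 = -1761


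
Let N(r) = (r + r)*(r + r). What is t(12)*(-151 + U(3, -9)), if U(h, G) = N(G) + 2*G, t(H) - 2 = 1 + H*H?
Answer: 22785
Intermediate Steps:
t(H) = 3 + H² (t(H) = 2 + (1 + H*H) = 2 + (1 + H²) = 3 + H²)
N(r) = 4*r² (N(r) = (2*r)*(2*r) = 4*r²)
U(h, G) = 2*G + 4*G² (U(h, G) = 4*G² + 2*G = 2*G + 4*G²)
t(12)*(-151 + U(3, -9)) = (3 + 12²)*(-151 + 2*(-9)*(1 + 2*(-9))) = (3 + 144)*(-151 + 2*(-9)*(1 - 18)) = 147*(-151 + 2*(-9)*(-17)) = 147*(-151 + 306) = 147*155 = 22785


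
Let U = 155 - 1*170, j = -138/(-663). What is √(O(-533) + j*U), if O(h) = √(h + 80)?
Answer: √(-152490 + 48841*I*√453)/221 ≈ 3.0323 + 3.5095*I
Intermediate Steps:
j = 46/221 (j = -138*(-1/663) = 46/221 ≈ 0.20814)
O(h) = √(80 + h)
U = -15 (U = 155 - 170 = -15)
√(O(-533) + j*U) = √(√(80 - 533) + (46/221)*(-15)) = √(√(-453) - 690/221) = √(I*√453 - 690/221) = √(-690/221 + I*√453)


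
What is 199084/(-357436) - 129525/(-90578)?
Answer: 7066066837/8093959502 ≈ 0.87300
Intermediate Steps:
199084/(-357436) - 129525/(-90578) = 199084*(-1/357436) - 129525*(-1/90578) = -49771/89359 + 129525/90578 = 7066066837/8093959502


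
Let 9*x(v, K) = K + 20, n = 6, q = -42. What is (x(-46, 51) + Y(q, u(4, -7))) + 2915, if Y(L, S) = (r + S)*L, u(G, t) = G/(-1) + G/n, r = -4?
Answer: 29078/9 ≈ 3230.9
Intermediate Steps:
u(G, t) = -5*G/6 (u(G, t) = G/(-1) + G/6 = G*(-1) + G*(⅙) = -G + G/6 = -5*G/6)
x(v, K) = 20/9 + K/9 (x(v, K) = (K + 20)/9 = (20 + K)/9 = 20/9 + K/9)
Y(L, S) = L*(-4 + S) (Y(L, S) = (-4 + S)*L = L*(-4 + S))
(x(-46, 51) + Y(q, u(4, -7))) + 2915 = ((20/9 + (⅑)*51) - 42*(-4 - ⅚*4)) + 2915 = ((20/9 + 17/3) - 42*(-4 - 10/3)) + 2915 = (71/9 - 42*(-22/3)) + 2915 = (71/9 + 308) + 2915 = 2843/9 + 2915 = 29078/9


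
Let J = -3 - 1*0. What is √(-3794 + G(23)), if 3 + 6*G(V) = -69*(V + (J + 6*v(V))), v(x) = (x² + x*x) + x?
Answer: I*√314454/2 ≈ 280.38*I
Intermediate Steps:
v(x) = x + 2*x² (v(x) = (x² + x²) + x = 2*x² + x = x + 2*x²)
J = -3 (J = -3 + 0 = -3)
G(V) = 34 - 23*V/2 - 69*V*(1 + 2*V) (G(V) = -½ + (-69*(V + (-3 + 6*(V*(1 + 2*V)))))/6 = -½ + (-69*(V + (-3 + 6*V*(1 + 2*V))))/6 = -½ + (-69*(-3 + V + 6*V*(1 + 2*V)))/6 = -½ + (207 - 69*V - 414*V*(1 + 2*V))/6 = -½ + (69/2 - 23*V/2 - 69*V*(1 + 2*V)) = 34 - 23*V/2 - 69*V*(1 + 2*V))
√(-3794 + G(23)) = √(-3794 + (34 - 138*23² - 161/2*23)) = √(-3794 + (34 - 138*529 - 3703/2)) = √(-3794 + (34 - 73002 - 3703/2)) = √(-3794 - 149639/2) = √(-157227/2) = I*√314454/2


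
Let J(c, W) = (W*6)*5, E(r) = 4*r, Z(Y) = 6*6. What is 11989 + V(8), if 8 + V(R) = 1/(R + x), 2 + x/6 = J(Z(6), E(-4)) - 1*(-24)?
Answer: 32827939/2740 ≈ 11981.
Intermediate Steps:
Z(Y) = 36
J(c, W) = 30*W (J(c, W) = (6*W)*5 = 30*W)
x = -2748 (x = -12 + 6*(30*(4*(-4)) - 1*(-24)) = -12 + 6*(30*(-16) + 24) = -12 + 6*(-480 + 24) = -12 + 6*(-456) = -12 - 2736 = -2748)
V(R) = -8 + 1/(-2748 + R) (V(R) = -8 + 1/(R - 2748) = -8 + 1/(-2748 + R))
11989 + V(8) = 11989 + (21985 - 8*8)/(-2748 + 8) = 11989 + (21985 - 64)/(-2740) = 11989 - 1/2740*21921 = 11989 - 21921/2740 = 32827939/2740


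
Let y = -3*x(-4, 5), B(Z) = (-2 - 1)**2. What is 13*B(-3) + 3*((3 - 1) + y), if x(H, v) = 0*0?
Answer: 123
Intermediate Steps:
B(Z) = 9 (B(Z) = (-3)**2 = 9)
x(H, v) = 0
y = 0 (y = -3*0 = 0)
13*B(-3) + 3*((3 - 1) + y) = 13*9 + 3*((3 - 1) + 0) = 117 + 3*(2 + 0) = 117 + 3*2 = 117 + 6 = 123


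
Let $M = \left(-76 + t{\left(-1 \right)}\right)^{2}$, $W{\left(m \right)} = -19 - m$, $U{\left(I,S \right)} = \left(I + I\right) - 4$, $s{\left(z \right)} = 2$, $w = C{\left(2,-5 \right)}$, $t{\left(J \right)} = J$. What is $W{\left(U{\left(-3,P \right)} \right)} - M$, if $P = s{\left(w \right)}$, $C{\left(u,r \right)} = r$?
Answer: $-5938$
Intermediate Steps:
$w = -5$
$P = 2$
$U{\left(I,S \right)} = -4 + 2 I$ ($U{\left(I,S \right)} = 2 I - 4 = -4 + 2 I$)
$M = 5929$ ($M = \left(-76 - 1\right)^{2} = \left(-77\right)^{2} = 5929$)
$W{\left(U{\left(-3,P \right)} \right)} - M = \left(-19 - \left(-4 + 2 \left(-3\right)\right)\right) - 5929 = \left(-19 - \left(-4 - 6\right)\right) - 5929 = \left(-19 - -10\right) - 5929 = \left(-19 + 10\right) - 5929 = -9 - 5929 = -5938$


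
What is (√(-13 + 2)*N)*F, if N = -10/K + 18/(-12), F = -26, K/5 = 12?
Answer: 130*I*√11/3 ≈ 143.72*I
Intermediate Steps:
K = 60 (K = 5*12 = 60)
N = -5/3 (N = -10/60 + 18/(-12) = -10*1/60 + 18*(-1/12) = -⅙ - 3/2 = -5/3 ≈ -1.6667)
(√(-13 + 2)*N)*F = (√(-13 + 2)*(-5/3))*(-26) = (√(-11)*(-5/3))*(-26) = ((I*√11)*(-5/3))*(-26) = -5*I*√11/3*(-26) = 130*I*√11/3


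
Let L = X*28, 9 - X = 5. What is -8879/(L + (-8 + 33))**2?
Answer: -8879/18769 ≈ -0.47307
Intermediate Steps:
X = 4 (X = 9 - 1*5 = 9 - 5 = 4)
L = 112 (L = 4*28 = 112)
-8879/(L + (-8 + 33))**2 = -8879/(112 + (-8 + 33))**2 = -8879/(112 + 25)**2 = -8879/(137**2) = -8879/18769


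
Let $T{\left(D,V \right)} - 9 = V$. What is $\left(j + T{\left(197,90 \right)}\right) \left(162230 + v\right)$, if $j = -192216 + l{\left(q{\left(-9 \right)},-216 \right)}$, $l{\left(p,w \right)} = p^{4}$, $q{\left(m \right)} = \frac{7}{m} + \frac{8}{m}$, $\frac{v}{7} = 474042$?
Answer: $- \frac{54159918846448}{81} \approx -6.6864 \cdot 10^{11}$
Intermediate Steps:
$v = 3318294$ ($v = 7 \cdot 474042 = 3318294$)
$T{\left(D,V \right)} = 9 + V$
$q{\left(m \right)} = \frac{15}{m}$
$j = - \frac{15568871}{81}$ ($j = -192216 + \left(\frac{15}{-9}\right)^{4} = -192216 + \left(15 \left(- \frac{1}{9}\right)\right)^{4} = -192216 + \left(- \frac{5}{3}\right)^{4} = -192216 + \frac{625}{81} = - \frac{15568871}{81} \approx -1.9221 \cdot 10^{5}$)
$\left(j + T{\left(197,90 \right)}\right) \left(162230 + v\right) = \left(- \frac{15568871}{81} + \left(9 + 90\right)\right) \left(162230 + 3318294\right) = \left(- \frac{15568871}{81} + 99\right) 3480524 = \left(- \frac{15560852}{81}\right) 3480524 = - \frac{54159918846448}{81}$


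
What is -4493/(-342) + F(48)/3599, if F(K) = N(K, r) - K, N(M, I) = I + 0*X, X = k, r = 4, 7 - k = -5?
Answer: 16155259/1230858 ≈ 13.125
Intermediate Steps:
k = 12 (k = 7 - 1*(-5) = 7 + 5 = 12)
X = 12
N(M, I) = I (N(M, I) = I + 0*12 = I + 0 = I)
F(K) = 4 - K
-4493/(-342) + F(48)/3599 = -4493/(-342) + (4 - 1*48)/3599 = -4493*(-1/342) + (4 - 48)*(1/3599) = 4493/342 - 44*1/3599 = 4493/342 - 44/3599 = 16155259/1230858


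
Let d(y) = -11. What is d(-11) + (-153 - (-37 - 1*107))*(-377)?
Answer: 3382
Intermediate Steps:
d(-11) + (-153 - (-37 - 1*107))*(-377) = -11 + (-153 - (-37 - 1*107))*(-377) = -11 + (-153 - (-37 - 107))*(-377) = -11 + (-153 - 1*(-144))*(-377) = -11 + (-153 + 144)*(-377) = -11 - 9*(-377) = -11 + 3393 = 3382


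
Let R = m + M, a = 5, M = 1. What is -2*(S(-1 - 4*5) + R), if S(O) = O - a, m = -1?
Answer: 52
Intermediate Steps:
S(O) = -5 + O (S(O) = O - 1*5 = O - 5 = -5 + O)
R = 0 (R = -1 + 1 = 0)
-2*(S(-1 - 4*5) + R) = -2*((-5 + (-1 - 4*5)) + 0) = -2*((-5 + (-1 - 20)) + 0) = -2*((-5 - 21) + 0) = -2*(-26 + 0) = -2*(-26) = 52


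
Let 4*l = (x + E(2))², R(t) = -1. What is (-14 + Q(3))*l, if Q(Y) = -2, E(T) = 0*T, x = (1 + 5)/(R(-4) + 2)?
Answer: -144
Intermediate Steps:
x = 6 (x = (1 + 5)/(-1 + 2) = 6/1 = 6*1 = 6)
E(T) = 0
l = 9 (l = (6 + 0)²/4 = (¼)*6² = (¼)*36 = 9)
(-14 + Q(3))*l = (-14 - 2)*9 = -16*9 = -144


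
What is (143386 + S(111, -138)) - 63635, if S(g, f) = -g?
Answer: 79640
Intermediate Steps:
(143386 + S(111, -138)) - 63635 = (143386 - 1*111) - 63635 = (143386 - 111) - 63635 = 143275 - 63635 = 79640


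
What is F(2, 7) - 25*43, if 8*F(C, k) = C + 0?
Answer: -4299/4 ≈ -1074.8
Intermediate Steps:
F(C, k) = C/8 (F(C, k) = (C + 0)/8 = C/8)
F(2, 7) - 25*43 = (⅛)*2 - 25*43 = ¼ - 1075 = -4299/4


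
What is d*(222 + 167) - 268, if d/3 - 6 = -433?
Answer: -498577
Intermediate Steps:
d = -1281 (d = 18 + 3*(-433) = 18 - 1299 = -1281)
d*(222 + 167) - 268 = -1281*(222 + 167) - 268 = -1281*389 - 268 = -498309 - 268 = -498577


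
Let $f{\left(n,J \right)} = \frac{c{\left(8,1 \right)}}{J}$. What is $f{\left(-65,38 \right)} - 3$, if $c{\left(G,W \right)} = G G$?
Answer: $- \frac{25}{19} \approx -1.3158$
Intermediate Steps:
$c{\left(G,W \right)} = G^{2}$
$f{\left(n,J \right)} = \frac{64}{J}$ ($f{\left(n,J \right)} = \frac{8^{2}}{J} = \frac{64}{J}$)
$f{\left(-65,38 \right)} - 3 = \frac{64}{38} - 3 = 64 \cdot \frac{1}{38} - 3 = \frac{32}{19} - 3 = - \frac{25}{19}$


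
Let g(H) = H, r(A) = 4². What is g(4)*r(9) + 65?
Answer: 129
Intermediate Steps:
r(A) = 16
g(4)*r(9) + 65 = 4*16 + 65 = 64 + 65 = 129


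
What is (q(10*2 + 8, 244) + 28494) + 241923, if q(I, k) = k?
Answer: 270661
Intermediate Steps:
(q(10*2 + 8, 244) + 28494) + 241923 = (244 + 28494) + 241923 = 28738 + 241923 = 270661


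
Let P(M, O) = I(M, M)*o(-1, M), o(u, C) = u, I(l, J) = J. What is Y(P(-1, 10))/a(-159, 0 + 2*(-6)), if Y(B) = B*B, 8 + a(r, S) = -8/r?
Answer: -159/1264 ≈ -0.12579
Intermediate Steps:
a(r, S) = -8 - 8/r
P(M, O) = -M (P(M, O) = M*(-1) = -M)
Y(B) = B**2
Y(P(-1, 10))/a(-159, 0 + 2*(-6)) = (-1*(-1))**2/(-8 - 8/(-159)) = 1**2/(-8 - 8*(-1/159)) = 1/(-8 + 8/159) = 1/(-1264/159) = 1*(-159/1264) = -159/1264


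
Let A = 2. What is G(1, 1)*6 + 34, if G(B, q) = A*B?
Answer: 46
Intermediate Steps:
G(B, q) = 2*B
G(1, 1)*6 + 34 = (2*1)*6 + 34 = 2*6 + 34 = 12 + 34 = 46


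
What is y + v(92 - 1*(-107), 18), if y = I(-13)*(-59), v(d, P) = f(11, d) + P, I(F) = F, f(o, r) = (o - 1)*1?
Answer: 795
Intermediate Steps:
f(o, r) = -1 + o (f(o, r) = (-1 + o)*1 = -1 + o)
v(d, P) = 10 + P (v(d, P) = (-1 + 11) + P = 10 + P)
y = 767 (y = -13*(-59) = 767)
y + v(92 - 1*(-107), 18) = 767 + (10 + 18) = 767 + 28 = 795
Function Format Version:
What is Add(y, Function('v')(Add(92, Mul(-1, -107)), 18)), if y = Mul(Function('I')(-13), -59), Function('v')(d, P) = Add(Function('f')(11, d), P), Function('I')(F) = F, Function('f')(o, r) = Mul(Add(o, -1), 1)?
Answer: 795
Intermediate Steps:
Function('f')(o, r) = Add(-1, o) (Function('f')(o, r) = Mul(Add(-1, o), 1) = Add(-1, o))
Function('v')(d, P) = Add(10, P) (Function('v')(d, P) = Add(Add(-1, 11), P) = Add(10, P))
y = 767 (y = Mul(-13, -59) = 767)
Add(y, Function('v')(Add(92, Mul(-1, -107)), 18)) = Add(767, Add(10, 18)) = Add(767, 28) = 795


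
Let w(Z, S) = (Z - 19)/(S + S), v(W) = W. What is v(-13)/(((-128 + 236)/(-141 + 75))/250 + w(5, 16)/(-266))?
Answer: 10868000/4097 ≈ 2652.7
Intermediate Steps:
w(Z, S) = (-19 + Z)/(2*S) (w(Z, S) = (-19 + Z)/((2*S)) = (-19 + Z)*(1/(2*S)) = (-19 + Z)/(2*S))
v(-13)/(((-128 + 236)/(-141 + 75))/250 + w(5, 16)/(-266)) = -13/(((-128 + 236)/(-141 + 75))/250 + ((½)*(-19 + 5)/16)/(-266)) = -13/((108/(-66))*(1/250) + ((½)*(1/16)*(-14))*(-1/266)) = -13/((108*(-1/66))*(1/250) - 7/16*(-1/266)) = -13/(-18/11*1/250 + 1/608) = -13/(-9/1375 + 1/608) = -13/(-4097/836000) = -13*(-836000/4097) = 10868000/4097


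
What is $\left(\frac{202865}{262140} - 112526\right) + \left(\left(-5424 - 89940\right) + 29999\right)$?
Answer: $- \frac{9326428775}{52428} \approx -1.7789 \cdot 10^{5}$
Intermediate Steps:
$\left(\frac{202865}{262140} - 112526\right) + \left(\left(-5424 - 89940\right) + 29999\right) = \left(202865 \cdot \frac{1}{262140} - 112526\right) + \left(-95364 + 29999\right) = \left(\frac{40573}{52428} - 112526\right) - 65365 = - \frac{5899472555}{52428} - 65365 = - \frac{9326428775}{52428}$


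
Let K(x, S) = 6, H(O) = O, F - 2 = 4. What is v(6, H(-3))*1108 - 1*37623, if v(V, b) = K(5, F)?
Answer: -30975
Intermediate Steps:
F = 6 (F = 2 + 4 = 6)
v(V, b) = 6
v(6, H(-3))*1108 - 1*37623 = 6*1108 - 1*37623 = 6648 - 37623 = -30975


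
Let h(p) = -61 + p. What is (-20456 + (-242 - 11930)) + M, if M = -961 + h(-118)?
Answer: -33768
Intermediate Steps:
M = -1140 (M = -961 + (-61 - 118) = -961 - 179 = -1140)
(-20456 + (-242 - 11930)) + M = (-20456 + (-242 - 11930)) - 1140 = (-20456 - 12172) - 1140 = -32628 - 1140 = -33768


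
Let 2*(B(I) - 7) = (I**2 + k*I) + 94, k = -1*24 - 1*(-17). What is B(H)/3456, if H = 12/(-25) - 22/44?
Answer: 96517/5760000 ≈ 0.016756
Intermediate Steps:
k = -7 (k = -24 + 17 = -7)
H = -49/50 (H = 12*(-1/25) - 22*1/44 = -12/25 - 1/2 = -49/50 ≈ -0.98000)
B(I) = 54 + I**2/2 - 7*I/2 (B(I) = 7 + ((I**2 - 7*I) + 94)/2 = 7 + (94 + I**2 - 7*I)/2 = 7 + (47 + I**2/2 - 7*I/2) = 54 + I**2/2 - 7*I/2)
B(H)/3456 = (54 + (-49/50)**2/2 - 7/2*(-49/50))/3456 = (54 + (1/2)*(2401/2500) + 343/100)*(1/3456) = (54 + 2401/5000 + 343/100)*(1/3456) = (289551/5000)*(1/3456) = 96517/5760000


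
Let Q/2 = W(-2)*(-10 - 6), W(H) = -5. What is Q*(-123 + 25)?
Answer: -15680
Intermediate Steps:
Q = 160 (Q = 2*(-5*(-10 - 6)) = 2*(-5*(-16)) = 2*80 = 160)
Q*(-123 + 25) = 160*(-123 + 25) = 160*(-98) = -15680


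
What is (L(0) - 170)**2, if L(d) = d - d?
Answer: 28900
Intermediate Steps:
L(d) = 0
(L(0) - 170)**2 = (0 - 170)**2 = (-170)**2 = 28900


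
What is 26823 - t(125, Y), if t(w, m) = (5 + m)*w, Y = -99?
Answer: 38573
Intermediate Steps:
t(w, m) = w*(5 + m)
26823 - t(125, Y) = 26823 - 125*(5 - 99) = 26823 - 125*(-94) = 26823 - 1*(-11750) = 26823 + 11750 = 38573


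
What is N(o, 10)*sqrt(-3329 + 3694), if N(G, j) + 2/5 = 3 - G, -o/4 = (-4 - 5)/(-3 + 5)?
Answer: -77*sqrt(365)/5 ≈ -294.22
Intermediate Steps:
o = 18 (o = -4*(-4 - 5)/(-3 + 5) = -(-36)/2 = -4*(-9/2) = 18)
N(G, j) = 13/5 - G (N(G, j) = -2/5 + (3 - G) = 13/5 - G)
N(o, 10)*sqrt(-3329 + 3694) = (13/5 - 1*18)*sqrt(-3329 + 3694) = (13/5 - 18)*sqrt(365) = -77*sqrt(365)/5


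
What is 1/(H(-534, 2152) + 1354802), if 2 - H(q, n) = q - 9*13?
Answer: 1/1355455 ≈ 7.3776e-7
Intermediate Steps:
H(q, n) = 119 - q (H(q, n) = 2 - (q - 9*13) = 2 - (q - 117) = 2 - (-117 + q) = 2 + (117 - q) = 119 - q)
1/(H(-534, 2152) + 1354802) = 1/((119 - 1*(-534)) + 1354802) = 1/((119 + 534) + 1354802) = 1/(653 + 1354802) = 1/1355455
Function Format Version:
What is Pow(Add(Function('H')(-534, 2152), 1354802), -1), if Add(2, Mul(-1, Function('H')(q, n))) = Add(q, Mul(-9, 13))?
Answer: Rational(1, 1355455) ≈ 7.3776e-7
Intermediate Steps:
Function('H')(q, n) = Add(119, Mul(-1, q)) (Function('H')(q, n) = Add(2, Mul(-1, Add(q, Mul(-9, 13)))) = Add(2, Mul(-1, Add(q, -117))) = Add(2, Mul(-1, Add(-117, q))) = Add(2, Add(117, Mul(-1, q))) = Add(119, Mul(-1, q)))
Pow(Add(Function('H')(-534, 2152), 1354802), -1) = Pow(Add(Add(119, Mul(-1, -534)), 1354802), -1) = Pow(Add(Add(119, 534), 1354802), -1) = Pow(Add(653, 1354802), -1) = Pow(1355455, -1) = Rational(1, 1355455)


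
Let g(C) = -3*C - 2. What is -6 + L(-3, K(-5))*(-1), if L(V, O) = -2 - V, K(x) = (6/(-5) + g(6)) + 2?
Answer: -7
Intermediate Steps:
g(C) = -2 - 3*C
K(x) = -96/5 (K(x) = (6/(-5) + (-2 - 3*6)) + 2 = (6*(-1/5) + (-2 - 18)) + 2 = (-6/5 - 20) + 2 = -106/5 + 2 = -96/5)
-6 + L(-3, K(-5))*(-1) = -6 + (-2 - 1*(-3))*(-1) = -6 + (-2 + 3)*(-1) = -6 + 1*(-1) = -6 - 1 = -7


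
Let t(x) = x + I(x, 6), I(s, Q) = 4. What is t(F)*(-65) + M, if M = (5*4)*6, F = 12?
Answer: -920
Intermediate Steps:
M = 120 (M = 20*6 = 120)
t(x) = 4 + x (t(x) = x + 4 = 4 + x)
t(F)*(-65) + M = (4 + 12)*(-65) + 120 = 16*(-65) + 120 = -1040 + 120 = -920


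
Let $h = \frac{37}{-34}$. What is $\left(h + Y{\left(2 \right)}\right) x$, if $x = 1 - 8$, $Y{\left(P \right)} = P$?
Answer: $- \frac{217}{34} \approx -6.3824$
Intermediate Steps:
$x = -7$ ($x = 1 - 8 = -7$)
$h = - \frac{37}{34}$ ($h = 37 \left(- \frac{1}{34}\right) = - \frac{37}{34} \approx -1.0882$)
$\left(h + Y{\left(2 \right)}\right) x = \left(- \frac{37}{34} + 2\right) \left(-7\right) = \frac{31}{34} \left(-7\right) = - \frac{217}{34}$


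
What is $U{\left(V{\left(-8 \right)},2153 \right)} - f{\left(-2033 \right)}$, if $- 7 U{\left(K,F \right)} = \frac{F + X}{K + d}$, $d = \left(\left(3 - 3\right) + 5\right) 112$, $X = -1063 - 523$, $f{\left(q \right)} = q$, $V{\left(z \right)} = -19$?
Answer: $\frac{1099772}{541} \approx 2032.8$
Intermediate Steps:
$X = -1586$ ($X = -1063 - 523 = -1586$)
$d = 560$ ($d = \left(0 + 5\right) 112 = 5 \cdot 112 = 560$)
$U{\left(K,F \right)} = - \frac{-1586 + F}{7 \left(560 + K\right)}$ ($U{\left(K,F \right)} = - \frac{\left(F - 1586\right) \frac{1}{K + 560}}{7} = - \frac{\left(-1586 + F\right) \frac{1}{560 + K}}{7} = - \frac{\frac{1}{560 + K} \left(-1586 + F\right)}{7} = - \frac{-1586 + F}{7 \left(560 + K\right)}$)
$U{\left(V{\left(-8 \right)},2153 \right)} - f{\left(-2033 \right)} = \frac{1586 - 2153}{7 \left(560 - 19\right)} - -2033 = \frac{1586 - 2153}{7 \cdot 541} + 2033 = \frac{1}{7} \cdot \frac{1}{541} \left(-567\right) + 2033 = - \frac{81}{541} + 2033 = \frac{1099772}{541}$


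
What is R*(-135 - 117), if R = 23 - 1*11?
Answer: -3024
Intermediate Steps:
R = 12 (R = 23 - 11 = 12)
R*(-135 - 117) = 12*(-135 - 117) = 12*(-252) = -3024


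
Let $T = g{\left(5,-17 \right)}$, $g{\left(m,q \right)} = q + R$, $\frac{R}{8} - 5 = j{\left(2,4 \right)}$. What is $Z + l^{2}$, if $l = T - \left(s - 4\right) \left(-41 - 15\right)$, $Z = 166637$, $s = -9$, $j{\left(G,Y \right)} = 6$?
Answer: $598286$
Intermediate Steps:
$R = 88$ ($R = 40 + 8 \cdot 6 = 40 + 48 = 88$)
$g{\left(m,q \right)} = 88 + q$ ($g{\left(m,q \right)} = q + 88 = 88 + q$)
$T = 71$ ($T = 88 - 17 = 71$)
$l = -657$ ($l = 71 - \left(-9 - 4\right) \left(-41 - 15\right) = 71 - \left(-13\right) \left(-56\right) = 71 - 728 = -657$)
$Z + l^{2} = 166637 + \left(-657\right)^{2} = 166637 + 431649 = 598286$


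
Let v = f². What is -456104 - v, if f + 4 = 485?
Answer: -687465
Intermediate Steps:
f = 481 (f = -4 + 485 = 481)
v = 231361 (v = 481² = 231361)
-456104 - v = -456104 - 1*231361 = -456104 - 231361 = -687465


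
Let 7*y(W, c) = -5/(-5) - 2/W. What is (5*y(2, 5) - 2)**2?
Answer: 4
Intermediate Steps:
y(W, c) = 1/7 - 2/(7*W) (y(W, c) = (-5/(-5) - 2/W)/7 = (-5*(-1/5) - 2/W)/7 = (1 - 2/W)/7 = 1/7 - 2/(7*W))
(5*y(2, 5) - 2)**2 = (5*((1/7)*(-2 + 2)/2) - 2)**2 = (5*((1/7)*(1/2)*0) - 2)**2 = (5*0 - 2)**2 = (0 - 2)**2 = (-2)**2 = 4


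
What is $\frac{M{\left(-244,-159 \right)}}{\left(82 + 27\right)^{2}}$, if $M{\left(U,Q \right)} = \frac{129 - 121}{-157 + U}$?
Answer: $- \frac{8}{4764281} \approx -1.6792 \cdot 10^{-6}$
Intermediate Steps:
$M{\left(U,Q \right)} = \frac{8}{-157 + U}$
$\frac{M{\left(-244,-159 \right)}}{\left(82 + 27\right)^{2}} = \frac{8 \frac{1}{-157 - 244}}{\left(82 + 27\right)^{2}} = \frac{8 \frac{1}{-401}}{109^{2}} = \frac{8 \left(- \frac{1}{401}\right)}{11881} = \left(- \frac{8}{401}\right) \frac{1}{11881} = - \frac{8}{4764281}$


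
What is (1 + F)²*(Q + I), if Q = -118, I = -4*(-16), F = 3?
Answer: -864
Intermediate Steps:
I = 64
(1 + F)²*(Q + I) = (1 + 3)²*(-118 + 64) = 4²*(-54) = 16*(-54) = -864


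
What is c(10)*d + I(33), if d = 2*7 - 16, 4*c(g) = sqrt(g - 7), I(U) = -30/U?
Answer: -10/11 - sqrt(3)/2 ≈ -1.7751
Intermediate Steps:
c(g) = sqrt(-7 + g)/4 (c(g) = sqrt(g - 7)/4 = sqrt(-7 + g)/4)
d = -2 (d = 14 - 16 = -2)
c(10)*d + I(33) = (sqrt(-7 + 10)/4)*(-2) - 30/33 = (sqrt(3)/4)*(-2) - 30*1/33 = -sqrt(3)/2 - 10/11 = -10/11 - sqrt(3)/2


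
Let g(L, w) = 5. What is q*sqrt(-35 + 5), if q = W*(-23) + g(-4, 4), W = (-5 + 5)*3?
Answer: 5*I*sqrt(30) ≈ 27.386*I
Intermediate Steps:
W = 0 (W = 0*3 = 0)
q = 5 (q = 0*(-23) + 5 = 0 + 5 = 5)
q*sqrt(-35 + 5) = 5*sqrt(-35 + 5) = 5*sqrt(-30) = 5*(I*sqrt(30)) = 5*I*sqrt(30)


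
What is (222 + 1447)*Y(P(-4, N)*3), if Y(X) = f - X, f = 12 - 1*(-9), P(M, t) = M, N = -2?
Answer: 55077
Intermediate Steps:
f = 21 (f = 12 + 9 = 21)
Y(X) = 21 - X
(222 + 1447)*Y(P(-4, N)*3) = (222 + 1447)*(21 - (-4)*3) = 1669*(21 - 1*(-12)) = 1669*(21 + 12) = 1669*33 = 55077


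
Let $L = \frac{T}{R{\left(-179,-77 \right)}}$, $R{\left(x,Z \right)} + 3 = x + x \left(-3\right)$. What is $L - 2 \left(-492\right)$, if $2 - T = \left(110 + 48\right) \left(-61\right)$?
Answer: $\frac{71792}{71} \approx 1011.2$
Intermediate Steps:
$R{\left(x,Z \right)} = -3 - 2 x$ ($R{\left(x,Z \right)} = -3 + \left(x + x \left(-3\right)\right) = -3 + \left(x - 3 x\right) = -3 - 2 x$)
$T = 9640$ ($T = 2 - \left(110 + 48\right) \left(-61\right) = 2 - 158 \left(-61\right) = 2 - -9638 = 2 + 9638 = 9640$)
$L = \frac{1928}{71}$ ($L = \frac{9640}{-3 - -358} = \frac{9640}{-3 + 358} = \frac{9640}{355} = 9640 \cdot \frac{1}{355} = \frac{1928}{71} \approx 27.155$)
$L - 2 \left(-492\right) = \frac{1928}{71} - 2 \left(-492\right) = \frac{1928}{71} - -984 = \frac{1928}{71} + 984 = \frac{71792}{71}$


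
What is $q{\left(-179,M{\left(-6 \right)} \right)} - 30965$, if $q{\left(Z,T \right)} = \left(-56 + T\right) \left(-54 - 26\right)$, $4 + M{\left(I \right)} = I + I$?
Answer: $-25205$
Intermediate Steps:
$M{\left(I \right)} = -4 + 2 I$ ($M{\left(I \right)} = -4 + \left(I + I\right) = -4 + 2 I$)
$q{\left(Z,T \right)} = 4480 - 80 T$ ($q{\left(Z,T \right)} = \left(-56 + T\right) \left(-80\right) = 4480 - 80 T$)
$q{\left(-179,M{\left(-6 \right)} \right)} - 30965 = \left(4480 - 80 \left(-4 + 2 \left(-6\right)\right)\right) - 30965 = \left(4480 - 80 \left(-4 - 12\right)\right) - 30965 = \left(4480 - -1280\right) - 30965 = \left(4480 + 1280\right) - 30965 = 5760 - 30965 = -25205$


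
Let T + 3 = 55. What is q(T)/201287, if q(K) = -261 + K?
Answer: -209/201287 ≈ -0.0010383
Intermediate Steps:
T = 52 (T = -3 + 55 = 52)
q(T)/201287 = (-261 + 52)/201287 = -209*1/201287 = -209/201287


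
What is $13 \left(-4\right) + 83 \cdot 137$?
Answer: $11319$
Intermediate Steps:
$13 \left(-4\right) + 83 \cdot 137 = -52 + 11371 = 11319$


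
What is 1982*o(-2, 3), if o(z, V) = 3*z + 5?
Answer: -1982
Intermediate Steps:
o(z, V) = 5 + 3*z
1982*o(-2, 3) = 1982*(5 + 3*(-2)) = 1982*(5 - 6) = 1982*(-1) = -1982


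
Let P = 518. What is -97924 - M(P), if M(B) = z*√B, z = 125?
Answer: -97924 - 125*√518 ≈ -1.0077e+5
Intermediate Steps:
M(B) = 125*√B
-97924 - M(P) = -97924 - 125*√518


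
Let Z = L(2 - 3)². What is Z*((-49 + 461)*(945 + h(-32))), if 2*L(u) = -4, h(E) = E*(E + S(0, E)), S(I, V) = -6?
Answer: 3561328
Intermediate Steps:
h(E) = E*(-6 + E) (h(E) = E*(E - 6) = E*(-6 + E))
L(u) = -2 (L(u) = (½)*(-4) = -2)
Z = 4 (Z = (-2)² = 4)
Z*((-49 + 461)*(945 + h(-32))) = 4*((-49 + 461)*(945 - 32*(-6 - 32))) = 4*(412*(945 - 32*(-38))) = 4*(412*(945 + 1216)) = 4*(412*2161) = 4*890332 = 3561328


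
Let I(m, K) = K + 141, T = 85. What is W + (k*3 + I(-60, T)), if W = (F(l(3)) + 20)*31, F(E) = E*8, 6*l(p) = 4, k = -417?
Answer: -719/3 ≈ -239.67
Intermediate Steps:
l(p) = ⅔ (l(p) = (⅙)*4 = ⅔)
F(E) = 8*E
I(m, K) = 141 + K
W = 2356/3 (W = (8*(⅔) + 20)*31 = (16/3 + 20)*31 = (76/3)*31 = 2356/3 ≈ 785.33)
W + (k*3 + I(-60, T)) = 2356/3 + (-417*3 + (141 + 85)) = 2356/3 + (-1251 + 226) = 2356/3 - 1025 = -719/3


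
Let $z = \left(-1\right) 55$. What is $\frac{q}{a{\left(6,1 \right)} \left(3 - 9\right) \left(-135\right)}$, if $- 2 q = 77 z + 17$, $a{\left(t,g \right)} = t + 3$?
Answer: $\frac{703}{2430} \approx 0.2893$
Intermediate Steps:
$z = -55$
$a{\left(t,g \right)} = 3 + t$
$q = 2109$ ($q = - \frac{77 \left(-55\right) + 17}{2} = - \frac{-4235 + 17}{2} = \left(- \frac{1}{2}\right) \left(-4218\right) = 2109$)
$\frac{q}{a{\left(6,1 \right)} \left(3 - 9\right) \left(-135\right)} = \frac{2109}{\left(3 + 6\right) \left(3 - 9\right) \left(-135\right)} = \frac{2109}{9 \left(-6\right) \left(-135\right)} = \frac{2109}{\left(-54\right) \left(-135\right)} = \frac{2109}{7290} = 2109 \cdot \frac{1}{7290} = \frac{703}{2430}$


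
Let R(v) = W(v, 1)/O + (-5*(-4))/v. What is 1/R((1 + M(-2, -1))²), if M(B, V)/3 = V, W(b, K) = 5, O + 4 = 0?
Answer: 4/15 ≈ 0.26667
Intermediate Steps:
O = -4 (O = -4 + 0 = -4)
M(B, V) = 3*V
R(v) = -5/4 + 20/v (R(v) = 5/(-4) + (-5*(-4))/v = 5*(-¼) + 20/v = -5/4 + 20/v)
1/R((1 + M(-2, -1))²) = 1/(-5/4 + 20/((1 + 3*(-1))²)) = 1/(-5/4 + 20/((1 - 3)²)) = 1/(-5/4 + 20/((-2)²)) = 1/(-5/4 + 20/4) = 1/(-5/4 + 20*(¼)) = 1/(-5/4 + 5) = 1/(15/4) = 4/15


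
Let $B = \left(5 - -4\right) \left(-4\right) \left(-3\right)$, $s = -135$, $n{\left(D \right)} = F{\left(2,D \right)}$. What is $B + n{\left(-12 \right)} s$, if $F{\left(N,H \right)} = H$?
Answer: $1728$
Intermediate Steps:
$n{\left(D \right)} = D$
$B = 108$ ($B = \left(5 + 4\right) \left(-4\right) \left(-3\right) = 9 \left(-4\right) \left(-3\right) = \left(-36\right) \left(-3\right) = 108$)
$B + n{\left(-12 \right)} s = 108 - -1620 = 108 + 1620 = 1728$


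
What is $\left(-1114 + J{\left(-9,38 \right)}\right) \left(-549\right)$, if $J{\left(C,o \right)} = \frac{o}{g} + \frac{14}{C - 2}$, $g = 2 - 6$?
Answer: $\frac{13585005}{22} \approx 6.175 \cdot 10^{5}$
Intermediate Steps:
$g = -4$ ($g = 2 - 6 = -4$)
$J{\left(C,o \right)} = \frac{14}{-2 + C} - \frac{o}{4}$ ($J{\left(C,o \right)} = \frac{o}{-4} + \frac{14}{C - 2} = o \left(- \frac{1}{4}\right) + \frac{14}{C - 2} = - \frac{o}{4} + \frac{14}{-2 + C} = \frac{14}{-2 + C} - \frac{o}{4}$)
$\left(-1114 + J{\left(-9,38 \right)}\right) \left(-549\right) = \left(-1114 + \frac{56 + 2 \cdot 38 - \left(-9\right) 38}{4 \left(-2 - 9\right)}\right) \left(-549\right) = \left(-1114 + \frac{56 + 76 + 342}{4 \left(-11\right)}\right) \left(-549\right) = \left(-1114 + \frac{1}{4} \left(- \frac{1}{11}\right) 474\right) \left(-549\right) = \left(-1114 - \frac{237}{22}\right) \left(-549\right) = \left(- \frac{24745}{22}\right) \left(-549\right) = \frac{13585005}{22}$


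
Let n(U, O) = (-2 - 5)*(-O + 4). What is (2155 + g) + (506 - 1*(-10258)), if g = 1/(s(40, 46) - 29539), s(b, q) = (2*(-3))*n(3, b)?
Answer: 401147868/31051 ≈ 12919.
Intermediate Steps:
n(U, O) = -28 + 7*O (n(U, O) = -7*(4 - O) = -28 + 7*O)
s(b, q) = 168 - 42*b (s(b, q) = (2*(-3))*(-28 + 7*b) = -6*(-28 + 7*b) = 168 - 42*b)
g = -1/31051 (g = 1/((168 - 42*40) - 29539) = 1/((168 - 1680) - 29539) = 1/(-1512 - 29539) = 1/(-31051) = -1/31051 ≈ -3.2205e-5)
(2155 + g) + (506 - 1*(-10258)) = (2155 - 1/31051) + (506 - 1*(-10258)) = 66914904/31051 + (506 + 10258) = 66914904/31051 + 10764 = 401147868/31051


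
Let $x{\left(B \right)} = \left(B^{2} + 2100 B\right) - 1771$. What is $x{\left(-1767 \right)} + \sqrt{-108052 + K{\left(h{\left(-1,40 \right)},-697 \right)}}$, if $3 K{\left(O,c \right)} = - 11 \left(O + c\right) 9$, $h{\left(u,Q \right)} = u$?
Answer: $-590182 + i \sqrt{85018} \approx -5.9018 \cdot 10^{5} + 291.58 i$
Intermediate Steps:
$x{\left(B \right)} = -1771 + B^{2} + 2100 B$
$K{\left(O,c \right)} = - 33 O - 33 c$ ($K{\left(O,c \right)} = \frac{- 11 \left(O + c\right) 9}{3} = \frac{\left(- 11 O - 11 c\right) 9}{3} = \frac{- 99 O - 99 c}{3} = - 33 O - 33 c$)
$x{\left(-1767 \right)} + \sqrt{-108052 + K{\left(h{\left(-1,40 \right)},-697 \right)}} = \left(-1771 + \left(-1767\right)^{2} + 2100 \left(-1767\right)\right) + \sqrt{-108052 - -23034} = \left(-1771 + 3122289 - 3710700\right) + \sqrt{-108052 + \left(33 + 23001\right)} = -590182 + \sqrt{-108052 + 23034} = -590182 + \sqrt{-85018} = -590182 + i \sqrt{85018}$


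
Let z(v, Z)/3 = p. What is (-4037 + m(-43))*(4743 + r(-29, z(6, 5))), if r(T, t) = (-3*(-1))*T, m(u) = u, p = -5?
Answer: -18996480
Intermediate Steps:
z(v, Z) = -15 (z(v, Z) = 3*(-5) = -15)
r(T, t) = 3*T
(-4037 + m(-43))*(4743 + r(-29, z(6, 5))) = (-4037 - 43)*(4743 + 3*(-29)) = -4080*(4743 - 87) = -4080*4656 = -18996480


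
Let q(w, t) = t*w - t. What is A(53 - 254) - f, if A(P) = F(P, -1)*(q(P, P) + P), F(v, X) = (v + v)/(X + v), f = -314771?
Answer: 39912472/101 ≈ 3.9517e+5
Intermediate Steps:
q(w, t) = -t + t*w
F(v, X) = 2*v/(X + v) (F(v, X) = (2*v)/(X + v) = 2*v/(X + v))
A(P) = 2*P*(P + P*(-1 + P))/(-1 + P) (A(P) = (2*P/(-1 + P))*(P*(-1 + P) + P) = (2*P/(-1 + P))*(P + P*(-1 + P)) = 2*P*(P + P*(-1 + P))/(-1 + P))
A(53 - 254) - f = 2*(53 - 254)³/(-1 + (53 - 254)) - 1*(-314771) = 2*(-201)³/(-1 - 201) + 314771 = 2*(-8120601)/(-202) + 314771 = 2*(-8120601)*(-1/202) + 314771 = 8120601/101 + 314771 = 39912472/101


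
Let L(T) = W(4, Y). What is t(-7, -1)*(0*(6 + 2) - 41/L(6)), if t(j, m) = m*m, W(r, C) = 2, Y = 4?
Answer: -41/2 ≈ -20.500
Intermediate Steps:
L(T) = 2
t(j, m) = m**2
t(-7, -1)*(0*(6 + 2) - 41/L(6)) = (-1)**2*(0*(6 + 2) - 41/2) = 1*(0*8 - 41*1/2) = 1*(0 - 41/2) = 1*(-41/2) = -41/2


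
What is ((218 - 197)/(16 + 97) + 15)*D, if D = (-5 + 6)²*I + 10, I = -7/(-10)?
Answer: 91806/565 ≈ 162.49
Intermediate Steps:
I = 7/10 (I = -7*(-⅒) = 7/10 ≈ 0.70000)
D = 107/10 (D = (-5 + 6)²*(7/10) + 10 = 1²*(7/10) + 10 = 1*(7/10) + 10 = 7/10 + 10 = 107/10 ≈ 10.700)
((218 - 197)/(16 + 97) + 15)*D = ((218 - 197)/(16 + 97) + 15)*(107/10) = (21/113 + 15)*(107/10) = (1716/113)*(107/10) = 91806/565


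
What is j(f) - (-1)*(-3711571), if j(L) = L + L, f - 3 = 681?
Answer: -3710203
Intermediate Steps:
f = 684 (f = 3 + 681 = 684)
j(L) = 2*L
j(f) - (-1)*(-3711571) = 2*684 - (-1)*(-3711571) = 1368 - 1*3711571 = 1368 - 3711571 = -3710203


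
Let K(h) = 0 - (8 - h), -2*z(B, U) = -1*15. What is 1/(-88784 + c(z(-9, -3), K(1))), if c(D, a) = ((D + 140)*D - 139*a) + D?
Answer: -4/346789 ≈ -1.1534e-5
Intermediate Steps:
z(B, U) = 15/2 (z(B, U) = -(-1)*15/2 = -½*(-15) = 15/2)
K(h) = -8 + h (K(h) = 0 + (-8 + h) = -8 + h)
c(D, a) = D - 139*a + D*(140 + D) (c(D, a) = ((140 + D)*D - 139*a) + D = (D*(140 + D) - 139*a) + D = (-139*a + D*(140 + D)) + D = D - 139*a + D*(140 + D))
1/(-88784 + c(z(-9, -3), K(1))) = 1/(-88784 + ((15/2)² - 139*(-8 + 1) + 141*(15/2))) = 1/(-88784 + (225/4 - 139*(-7) + 2115/2)) = 1/(-88784 + (225/4 + 973 + 2115/2)) = 1/(-88784 + 8347/4) = 1/(-346789/4) = -4/346789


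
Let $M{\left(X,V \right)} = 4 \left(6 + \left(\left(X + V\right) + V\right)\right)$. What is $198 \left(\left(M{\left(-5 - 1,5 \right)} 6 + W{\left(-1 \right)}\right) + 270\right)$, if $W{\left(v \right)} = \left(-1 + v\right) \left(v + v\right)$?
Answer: $101772$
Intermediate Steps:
$W{\left(v \right)} = 2 v \left(-1 + v\right)$ ($W{\left(v \right)} = \left(-1 + v\right) 2 v = 2 v \left(-1 + v\right)$)
$M{\left(X,V \right)} = 24 + 4 X + 8 V$ ($M{\left(X,V \right)} = 4 \left(6 + \left(\left(V + X\right) + V\right)\right) = 4 \left(6 + \left(X + 2 V\right)\right) = 4 \left(6 + X + 2 V\right) = 24 + 4 X + 8 V$)
$198 \left(\left(M{\left(-5 - 1,5 \right)} 6 + W{\left(-1 \right)}\right) + 270\right) = 198 \left(\left(\left(24 + 4 \left(-5 - 1\right) + 8 \cdot 5\right) 6 + 2 \left(-1\right) \left(-1 - 1\right)\right) + 270\right) = 198 \left(\left(\left(24 + 4 \left(-5 - 1\right) + 40\right) 6 + 2 \left(-1\right) \left(-2\right)\right) + 270\right) = 198 \left(\left(\left(24 + 4 \left(-6\right) + 40\right) 6 + 4\right) + 270\right) = 198 \left(\left(\left(24 - 24 + 40\right) 6 + 4\right) + 270\right) = 198 \left(\left(40 \cdot 6 + 4\right) + 270\right) = 198 \left(\left(240 + 4\right) + 270\right) = 198 \left(244 + 270\right) = 198 \cdot 514 = 101772$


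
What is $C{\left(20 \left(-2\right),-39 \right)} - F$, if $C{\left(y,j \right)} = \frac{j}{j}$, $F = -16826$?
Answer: $16827$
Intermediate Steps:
$C{\left(y,j \right)} = 1$
$C{\left(20 \left(-2\right),-39 \right)} - F = 1 - -16826 = 1 + 16826 = 16827$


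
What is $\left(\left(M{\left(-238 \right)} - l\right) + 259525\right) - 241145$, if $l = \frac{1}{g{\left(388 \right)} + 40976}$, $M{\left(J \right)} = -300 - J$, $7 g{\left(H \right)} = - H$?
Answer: $\frac{5247081185}{286444} \approx 18318.0$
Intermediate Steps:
$g{\left(H \right)} = - \frac{H}{7}$ ($g{\left(H \right)} = \frac{\left(-1\right) H}{7} = - \frac{H}{7}$)
$l = \frac{7}{286444}$ ($l = \frac{1}{\left(- \frac{1}{7}\right) 388 + 40976} = \frac{1}{- \frac{388}{7} + 40976} = \frac{1}{\frac{286444}{7}} = \frac{7}{286444} \approx 2.4438 \cdot 10^{-5}$)
$\left(\left(M{\left(-238 \right)} - l\right) + 259525\right) - 241145 = \left(\left(\left(-300 - -238\right) - \frac{7}{286444}\right) + 259525\right) - 241145 = \left(\left(\left(-300 + 238\right) - \frac{7}{286444}\right) + 259525\right) - 241145 = \left(\left(-62 - \frac{7}{286444}\right) + 259525\right) - 241145 = \left(- \frac{17759535}{286444} + 259525\right) - 241145 = \frac{74321619565}{286444} - 241145 = \frac{5247081185}{286444}$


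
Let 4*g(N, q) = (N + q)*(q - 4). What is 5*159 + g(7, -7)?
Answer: 795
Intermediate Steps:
g(N, q) = (-4 + q)*(N + q)/4 (g(N, q) = ((N + q)*(q - 4))/4 = ((N + q)*(-4 + q))/4 = ((-4 + q)*(N + q))/4 = (-4 + q)*(N + q)/4)
5*159 + g(7, -7) = 5*159 + (-1*7 - 1*(-7) + (¼)*(-7)² + (¼)*7*(-7)) = 795 + (-7 + 7 + (¼)*49 - 49/4) = 795 + (-7 + 7 + 49/4 - 49/4) = 795 + 0 = 795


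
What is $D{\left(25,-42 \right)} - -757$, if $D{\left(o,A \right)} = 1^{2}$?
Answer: $758$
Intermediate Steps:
$D{\left(o,A \right)} = 1$
$D{\left(25,-42 \right)} - -757 = 1 - -757 = 1 + 757 = 758$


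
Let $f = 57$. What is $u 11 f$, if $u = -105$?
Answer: $-65835$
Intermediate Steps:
$u 11 f = - 105 \cdot 11 \cdot 57 = \left(-105\right) 627 = -65835$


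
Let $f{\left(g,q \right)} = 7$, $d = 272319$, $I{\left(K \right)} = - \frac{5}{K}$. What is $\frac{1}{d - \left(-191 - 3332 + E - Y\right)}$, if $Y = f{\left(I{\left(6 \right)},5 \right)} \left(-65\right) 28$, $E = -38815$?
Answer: $\frac{1}{301917} \approx 3.3122 \cdot 10^{-6}$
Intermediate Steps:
$Y = -12740$ ($Y = 7 \left(-65\right) 28 = \left(-455\right) 28 = -12740$)
$\frac{1}{d - \left(-191 - 3332 + E - Y\right)} = \frac{1}{272319 - \left(-26266 - 3332\right)} = \frac{1}{272319 - -29598} = \frac{1}{272319 + \left(-12740 + 42338\right)} = \frac{1}{272319 + 29598} = \frac{1}{301917}$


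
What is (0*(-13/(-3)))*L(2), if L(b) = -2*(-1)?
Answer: 0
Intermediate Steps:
L(b) = 2
(0*(-13/(-3)))*L(2) = (0*(-13/(-3)))*2 = (0*(-13*(-⅓)))*2 = (0*(13/3))*2 = 0*2 = 0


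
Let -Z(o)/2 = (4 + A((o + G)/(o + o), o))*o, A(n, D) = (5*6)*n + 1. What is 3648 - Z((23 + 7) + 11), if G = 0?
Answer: 5288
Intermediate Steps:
A(n, D) = 1 + 30*n (A(n, D) = 30*n + 1 = 1 + 30*n)
Z(o) = -40*o (Z(o) = -2*(4 + (1 + 30*((o + 0)/(o + o))))*o = -2*(4 + (1 + 30*(o/((2*o)))))*o = -2*(4 + (1 + 30*(o*(1/(2*o)))))*o = -2*(4 + (1 + 30*(1/2)))*o = -2*(4 + (1 + 15))*o = -2*(4 + 16)*o = -40*o)
3648 - Z((23 + 7) + 11) = 3648 - (-40)*((23 + 7) + 11) = 3648 - (-40)*(30 + 11) = 3648 - (-40)*41 = 3648 - 1*(-1640) = 3648 + 1640 = 5288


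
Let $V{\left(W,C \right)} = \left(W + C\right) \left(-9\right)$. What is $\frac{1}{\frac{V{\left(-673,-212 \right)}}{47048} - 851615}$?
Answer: $- \frac{47048}{40066774555} \approx -1.1742 \cdot 10^{-6}$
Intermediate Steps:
$V{\left(W,C \right)} = - 9 C - 9 W$ ($V{\left(W,C \right)} = \left(C + W\right) \left(-9\right) = - 9 C - 9 W$)
$\frac{1}{\frac{V{\left(-673,-212 \right)}}{47048} - 851615} = \frac{1}{\frac{\left(-9\right) \left(-212\right) - -6057}{47048} - 851615} = \frac{1}{\left(1908 + 6057\right) \frac{1}{47048} - 851615} = \frac{1}{7965 \cdot \frac{1}{47048} - 851615} = \frac{1}{\frac{7965}{47048} - 851615} = \frac{1}{- \frac{40066774555}{47048}} = - \frac{47048}{40066774555}$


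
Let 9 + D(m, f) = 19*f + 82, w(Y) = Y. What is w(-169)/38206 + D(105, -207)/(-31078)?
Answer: 71111489/593683034 ≈ 0.11978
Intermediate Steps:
D(m, f) = 73 + 19*f (D(m, f) = -9 + (19*f + 82) = -9 + (82 + 19*f) = 73 + 19*f)
w(-169)/38206 + D(105, -207)/(-31078) = -169/38206 + (73 + 19*(-207))/(-31078) = -169*1/38206 + (73 - 3933)*(-1/31078) = -169/38206 - 3860*(-1/31078) = -169/38206 + 1930/15539 = 71111489/593683034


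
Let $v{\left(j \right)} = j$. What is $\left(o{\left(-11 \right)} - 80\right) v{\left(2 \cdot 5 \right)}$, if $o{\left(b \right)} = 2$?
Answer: $-780$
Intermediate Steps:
$\left(o{\left(-11 \right)} - 80\right) v{\left(2 \cdot 5 \right)} = \left(2 - 80\right) 2 \cdot 5 = \left(-78\right) 10 = -780$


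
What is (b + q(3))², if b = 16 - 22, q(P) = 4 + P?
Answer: 1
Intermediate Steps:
b = -6
(b + q(3))² = (-6 + (4 + 3))² = (-6 + 7)² = 1² = 1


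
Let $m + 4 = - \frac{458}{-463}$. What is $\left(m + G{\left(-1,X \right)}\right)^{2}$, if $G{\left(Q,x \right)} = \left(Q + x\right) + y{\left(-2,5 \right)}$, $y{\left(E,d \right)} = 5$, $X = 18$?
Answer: $\frac{77299264}{214369} \approx 360.59$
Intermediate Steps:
$m = - \frac{1394}{463}$ ($m = -4 - \frac{458}{-463} = -4 - - \frac{458}{463} = -4 + \frac{458}{463} = - \frac{1394}{463} \approx -3.0108$)
$G{\left(Q,x \right)} = 5 + Q + x$ ($G{\left(Q,x \right)} = \left(Q + x\right) + 5 = 5 + Q + x$)
$\left(m + G{\left(-1,X \right)}\right)^{2} = \left(- \frac{1394}{463} + \left(5 - 1 + 18\right)\right)^{2} = \left(- \frac{1394}{463} + 22\right)^{2} = \left(\frac{8792}{463}\right)^{2} = \frac{77299264}{214369}$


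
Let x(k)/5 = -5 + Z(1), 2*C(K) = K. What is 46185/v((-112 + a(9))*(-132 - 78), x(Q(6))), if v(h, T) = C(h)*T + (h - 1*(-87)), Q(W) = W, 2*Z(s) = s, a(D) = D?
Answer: -30790/147747 ≈ -0.20840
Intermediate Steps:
C(K) = K/2
Z(s) = s/2
x(k) = -45/2 (x(k) = 5*(-5 + (1/2)*1) = 5*(-5 + 1/2) = 5*(-9/2) = -45/2)
v(h, T) = 87 + h + T*h/2 (v(h, T) = (h/2)*T + (h - 1*(-87)) = T*h/2 + (h + 87) = T*h/2 + (87 + h) = 87 + h + T*h/2)
46185/v((-112 + a(9))*(-132 - 78), x(Q(6))) = 46185/(87 + (-112 + 9)*(-132 - 78) + (1/2)*(-45/2)*((-112 + 9)*(-132 - 78))) = 46185/(87 - 103*(-210) + (1/2)*(-45/2)*(-103*(-210))) = 46185/(87 + 21630 + (1/2)*(-45/2)*21630) = 46185/(87 + 21630 - 486675/2) = 46185/(-443241/2) = 46185*(-2/443241) = -30790/147747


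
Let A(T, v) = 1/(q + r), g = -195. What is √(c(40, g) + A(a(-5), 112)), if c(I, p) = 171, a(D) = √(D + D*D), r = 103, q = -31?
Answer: √24626/12 ≈ 13.077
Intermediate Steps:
a(D) = √(D + D²)
A(T, v) = 1/72 (A(T, v) = 1/(-31 + 103) = 1/72)
√(c(40, g) + A(a(-5), 112)) = √(171 + 1/72) = √(12313/72) = √24626/12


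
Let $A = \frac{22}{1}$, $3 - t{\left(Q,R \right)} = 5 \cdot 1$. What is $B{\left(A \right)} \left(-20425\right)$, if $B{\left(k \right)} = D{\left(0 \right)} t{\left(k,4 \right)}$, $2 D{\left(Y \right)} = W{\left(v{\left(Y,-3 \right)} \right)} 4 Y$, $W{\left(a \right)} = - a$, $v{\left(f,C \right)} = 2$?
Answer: $0$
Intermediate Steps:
$t{\left(Q,R \right)} = -2$ ($t{\left(Q,R \right)} = 3 - 5 \cdot 1 = 3 - 5 = -2$)
$A = 22$ ($A = 22 \cdot 1 = 22$)
$D{\left(Y \right)} = - 4 Y$ ($D{\left(Y \right)} = \frac{\left(-1\right) 2 \cdot 4 Y}{2} = \frac{\left(-2\right) 4 Y}{2} = \frac{\left(-8\right) Y}{2} = - 4 Y$)
$B{\left(k \right)} = 0$ ($B{\left(k \right)} = \left(-4\right) 0 \left(-2\right) = 0 \left(-2\right) = 0$)
$B{\left(A \right)} \left(-20425\right) = 0 \left(-20425\right) = 0$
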